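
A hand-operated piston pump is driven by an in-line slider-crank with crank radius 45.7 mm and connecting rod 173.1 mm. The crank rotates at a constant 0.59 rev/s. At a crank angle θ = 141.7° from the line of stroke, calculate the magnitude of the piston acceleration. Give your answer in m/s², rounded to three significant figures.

0.451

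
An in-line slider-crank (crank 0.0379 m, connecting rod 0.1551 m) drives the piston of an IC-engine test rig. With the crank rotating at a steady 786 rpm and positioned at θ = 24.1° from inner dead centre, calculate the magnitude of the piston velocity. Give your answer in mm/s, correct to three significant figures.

1560

ω = 2π·786/60 = 82.31 rad/s
For an in-line slider-crank, x = r cosθ + √(L² − r² sin²θ), so v = −rω sinθ·[1 + r cosθ/√(L² − r² sin²θ)].
With r = 0.0379 m, L = 0.1551 m, θ = 24.1°: √(L² − r² sin²θ) = 0.15433 m.
v = −0.0379·82.31·0.40833·[1 + 0.0379·0.91283/0.15433] = -1.5594 m/s.
|v| = 1.5594 m/s = 1559.4 mm/s.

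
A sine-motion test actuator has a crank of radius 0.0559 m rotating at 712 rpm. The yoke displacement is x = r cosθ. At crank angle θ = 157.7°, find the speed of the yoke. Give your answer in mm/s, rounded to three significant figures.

1580

ω = 74.56 rad/s (from 712 rpm).
x = r cosθ ⇒ ẋ = −rω sinθ.
|v| = rω|sinθ| = 0.0559·74.56·|sin 157.7°| = 1.5815 m/s = 1581.5 mm/s.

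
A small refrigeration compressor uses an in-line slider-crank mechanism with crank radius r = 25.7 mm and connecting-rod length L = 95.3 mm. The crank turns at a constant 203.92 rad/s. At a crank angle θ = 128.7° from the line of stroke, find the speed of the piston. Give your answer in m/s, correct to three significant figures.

ω = 203.9 rad/s
For an in-line slider-crank, x = r cosθ + √(L² − r² sin²θ), so v = −rω sinθ·[1 + r cosθ/√(L² − r² sin²θ)].
With r = 0.0257 m, L = 0.0953 m, θ = 128.7°: √(L² − r² sin²θ) = 0.093165 m.
v = −0.0257·203.9·0.78043·[1 + 0.0257·-0.62524/0.093165] = -3.3846 m/s.
|v| = 3.3846 m/s.

3.38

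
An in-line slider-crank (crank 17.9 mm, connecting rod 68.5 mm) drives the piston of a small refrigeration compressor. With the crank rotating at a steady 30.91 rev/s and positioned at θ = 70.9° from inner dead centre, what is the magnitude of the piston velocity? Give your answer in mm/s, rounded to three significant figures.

ω = 2π·30.9 = 194.2 rad/s
For an in-line slider-crank, x = r cosθ + √(L² − r² sin²θ), so v = −rω sinθ·[1 + r cosθ/√(L² − r² sin²θ)].
With r = 0.0179 m, L = 0.0685 m, θ = 70.9°: √(L² − r² sin²θ) = 0.066379 m.
v = −0.0179·194.2·0.94495·[1 + 0.0179·0.32722/0.066379] = -3.5749 m/s.
|v| = 3.5749 m/s = 3574.9 mm/s.

3570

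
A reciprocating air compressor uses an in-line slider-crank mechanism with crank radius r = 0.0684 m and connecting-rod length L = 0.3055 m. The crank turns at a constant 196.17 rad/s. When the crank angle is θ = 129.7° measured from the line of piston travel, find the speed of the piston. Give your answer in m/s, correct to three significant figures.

8.82

ω = 196.2 rad/s
For an in-line slider-crank, x = r cosθ + √(L² − r² sin²θ), so v = −rω sinθ·[1 + r cosθ/√(L² − r² sin²θ)].
With r = 0.0684 m, L = 0.3055 m, θ = 129.7°: √(L² − r² sin²θ) = 0.30093 m.
v = −0.0684·196.2·0.76940·[1 + 0.0684·-0.63877/0.30093] = -8.8249 m/s.
|v| = 8.8249 m/s.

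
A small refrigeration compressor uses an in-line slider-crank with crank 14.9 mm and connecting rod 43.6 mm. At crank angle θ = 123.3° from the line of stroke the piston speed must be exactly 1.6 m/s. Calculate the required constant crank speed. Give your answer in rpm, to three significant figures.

For an in-line slider-crank, |v_piston| = rω|sinθ|·[1 + r cosθ/√(L² − r² sin²θ)].
With r = 0.0149 m, L = 0.0436 m, θ = 123.3°: the bracketed kinematic factor |dx/dθ| = 0.010015 m.
ω = v/|dx/dθ| = 1.6/0.010015 = 159.75 rad/s.
N = 60ω/(2π) = 1525.5 rpm.

1530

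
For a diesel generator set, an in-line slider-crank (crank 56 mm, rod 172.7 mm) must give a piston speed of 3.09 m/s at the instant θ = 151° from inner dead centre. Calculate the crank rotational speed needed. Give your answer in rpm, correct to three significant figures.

For an in-line slider-crank, |v_piston| = rω|sinθ|·[1 + r cosθ/√(L² − r² sin²θ)].
With r = 0.056 m, L = 0.1727 m, θ = 151°: the bracketed kinematic factor |dx/dθ| = 0.019353 m.
ω = v/|dx/dθ| = 3.09/0.019353 = 159.67 rad/s.
N = 60ω/(2π) = 1524.7 rpm.

1520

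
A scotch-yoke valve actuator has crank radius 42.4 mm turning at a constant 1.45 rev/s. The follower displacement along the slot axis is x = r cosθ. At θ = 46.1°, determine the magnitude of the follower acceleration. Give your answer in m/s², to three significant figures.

2.44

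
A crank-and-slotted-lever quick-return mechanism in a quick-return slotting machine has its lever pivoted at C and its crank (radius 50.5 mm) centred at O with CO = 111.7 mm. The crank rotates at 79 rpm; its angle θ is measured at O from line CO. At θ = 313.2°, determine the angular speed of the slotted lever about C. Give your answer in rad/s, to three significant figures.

2.33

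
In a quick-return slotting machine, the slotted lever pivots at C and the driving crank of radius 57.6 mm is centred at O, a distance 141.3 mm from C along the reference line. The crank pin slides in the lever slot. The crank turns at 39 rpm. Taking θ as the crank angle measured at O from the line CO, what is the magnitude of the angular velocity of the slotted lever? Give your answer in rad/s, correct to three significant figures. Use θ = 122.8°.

0.308

ω = 4.084 rad/s (from 39 rpm).
Crank pin A relative to C: A = (d + r cosθ, r sinθ); lever angle φ = atan2(r sinθ, d + r cosθ).
Differentiating tanφ: φ̇ = rω(d cosθ + r)/(d² + r² + 2dr cosθ).
d² + r² + 2dr cosθ = |CA|² = 0.0144657 m²;  d cosθ + r = -0.018943 m.
|ω_lever| = |0.0576·4.084·-0.018943| / 0.0144657 = 0.30806 rad/s.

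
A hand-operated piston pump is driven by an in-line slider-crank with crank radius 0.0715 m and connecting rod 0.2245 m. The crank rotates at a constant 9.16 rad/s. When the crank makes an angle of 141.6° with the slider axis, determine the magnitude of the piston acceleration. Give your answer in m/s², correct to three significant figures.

4.21

ω = 9.16 rad/s
x(θ) = r cosθ + √(L² − r² sin²θ); with ω constant, a = ω²·d²x/dθ².
d²x/dθ² = −r cosθ − r²(cos2θ)/√u − r⁴ sin²2θ/(4u^{3/2}),  u = L² − r² sin²θ = 0.0484278 m².
Substituting r = 0.0715 m, L = 0.2245 m, θ = 141.6°: d²x/dθ² = +0.050148 m.
a = ω²·d²x/dθ² = (9.16)²·(+0.050148) = +4.2077 m/s²;  |a| = 4.2077 m/s².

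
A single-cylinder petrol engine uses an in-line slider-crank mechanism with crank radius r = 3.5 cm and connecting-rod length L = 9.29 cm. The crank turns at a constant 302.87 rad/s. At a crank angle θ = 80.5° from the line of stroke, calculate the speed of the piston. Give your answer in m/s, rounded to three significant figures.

ω = 302.9 rad/s
For an in-line slider-crank, x = r cosθ + √(L² − r² sin²θ), so v = −rω sinθ·[1 + r cosθ/√(L² − r² sin²θ)].
With r = 0.035 m, L = 0.0929 m, θ = 80.5°: √(L² − r² sin²θ) = 0.086248 m.
v = −0.035·302.9·0.98629·[1 + 0.035·0.16505/0.086248] = -11.155 m/s.
|v| = 11.155 m/s.

11.2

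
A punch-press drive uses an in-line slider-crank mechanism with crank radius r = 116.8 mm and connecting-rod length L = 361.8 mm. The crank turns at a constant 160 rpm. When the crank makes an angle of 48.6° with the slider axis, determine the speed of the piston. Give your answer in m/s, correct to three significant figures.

ω = 2π·160/60 = 16.76 rad/s
For an in-line slider-crank, x = r cosθ + √(L² − r² sin²θ), so v = −rω sinθ·[1 + r cosθ/√(L² − r² sin²θ)].
With r = 0.1168 m, L = 0.3618 m, θ = 48.6°: √(L² − r² sin²θ) = 0.35103 m.
v = −0.1168·16.76·0.75011·[1 + 0.1168·0.66131/0.35103] = -1.791 m/s.
|v| = 1.791 m/s.

1.79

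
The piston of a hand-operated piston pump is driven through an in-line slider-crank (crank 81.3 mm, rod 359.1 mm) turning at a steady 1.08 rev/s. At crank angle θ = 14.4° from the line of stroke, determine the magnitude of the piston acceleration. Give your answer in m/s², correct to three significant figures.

4.37

ω = 2π·1.08 = 6.786 rad/s
x(θ) = r cosθ + √(L² − r² sin²θ); with ω constant, a = ω²·d²x/dθ².
d²x/dθ² = −r cosθ − r²(cos2θ)/√u − r⁴ sin²2θ/(4u^{3/2}),  u = L² − r² sin²θ = 0.128544 m².
Substituting r = 0.0813 m, L = 0.3591 m, θ = 14.4°: d²x/dθ² = -0.094956 m.
a = ω²·d²x/dθ² = (6.786)²·(-0.094956) = -4.3725 m/s²;  |a| = 4.3725 m/s².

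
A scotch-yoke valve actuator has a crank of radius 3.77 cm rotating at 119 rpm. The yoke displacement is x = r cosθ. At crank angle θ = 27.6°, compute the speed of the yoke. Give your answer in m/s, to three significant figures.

0.218

ω = 12.46 rad/s (from 119 rpm).
x = r cosθ ⇒ ẋ = −rω sinθ.
|v| = rω|sinθ| = 0.0377·12.46·|sin 27.6°| = 0.21766 m/s.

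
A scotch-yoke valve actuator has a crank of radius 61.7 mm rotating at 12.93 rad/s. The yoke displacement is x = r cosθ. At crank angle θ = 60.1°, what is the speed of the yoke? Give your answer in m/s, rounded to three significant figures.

0.692

ω = 12.93 rad/s
x = r cosθ ⇒ ẋ = −rω sinθ.
|v| = rω|sinθ| = 0.0617·12.93·|sin 60.1°| = 0.69159 m/s.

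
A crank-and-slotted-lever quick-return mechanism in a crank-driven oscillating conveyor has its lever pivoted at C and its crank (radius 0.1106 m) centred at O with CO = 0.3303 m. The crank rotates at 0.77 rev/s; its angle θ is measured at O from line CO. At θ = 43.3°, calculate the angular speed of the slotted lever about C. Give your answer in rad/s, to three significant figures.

1.08

ω = 4.838 rad/s (from 0.77 rev/s).
Crank pin A relative to C: A = (d + r cosθ, r sinθ); lever angle φ = atan2(r sinθ, d + r cosθ).
Differentiating tanφ: φ̇ = rω(d cosθ + r)/(d² + r² + 2dr cosθ).
d² + r² + 2dr cosθ = |CA|² = 0.174503 m²;  d cosθ + r = +0.35098 m.
|ω_lever| = |0.1106·4.838·+0.35098| / 0.174503 = 1.0762 rad/s.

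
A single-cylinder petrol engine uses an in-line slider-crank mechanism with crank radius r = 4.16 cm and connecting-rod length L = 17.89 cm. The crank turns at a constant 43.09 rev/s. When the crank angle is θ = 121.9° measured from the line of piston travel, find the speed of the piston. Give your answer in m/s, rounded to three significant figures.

8.36

ω = 2π·43.1 = 270.7 rad/s
For an in-line slider-crank, x = r cosθ + √(L² − r² sin²θ), so v = −rω sinθ·[1 + r cosθ/√(L² − r² sin²θ)].
With r = 0.0416 m, L = 0.1789 m, θ = 121.9°: √(L² − r² sin²θ) = 0.17538 m.
v = −0.0416·270.7·0.84897·[1 + 0.0416·-0.52844/0.17538] = -8.3633 m/s.
|v| = 8.3633 m/s.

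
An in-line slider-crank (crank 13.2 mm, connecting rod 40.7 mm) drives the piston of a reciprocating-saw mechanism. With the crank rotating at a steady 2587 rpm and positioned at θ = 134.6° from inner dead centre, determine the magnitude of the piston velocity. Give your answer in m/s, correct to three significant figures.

ω = 2π·2587/60 = 270.9 rad/s
For an in-line slider-crank, x = r cosθ + √(L² − r² sin²θ), so v = −rω sinθ·[1 + r cosθ/√(L² − r² sin²θ)].
With r = 0.0132 m, L = 0.0407 m, θ = 134.6°: √(L² − r² sin²θ) = 0.0396 m.
v = −0.0132·270.9·0.71203·[1 + 0.0132·-0.70215/0.0396] = -1.9503 m/s.
|v| = 1.9503 m/s.

1.95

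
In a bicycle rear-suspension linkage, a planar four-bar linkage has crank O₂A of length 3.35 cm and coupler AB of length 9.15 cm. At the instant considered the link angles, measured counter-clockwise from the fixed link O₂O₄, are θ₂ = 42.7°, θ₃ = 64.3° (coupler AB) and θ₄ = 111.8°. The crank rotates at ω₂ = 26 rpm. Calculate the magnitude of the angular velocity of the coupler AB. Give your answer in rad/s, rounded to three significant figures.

ω₂ = 2.723 rad/s (from 26 rpm).
Differentiating the loop-closure r₂e^{iθ₂}+r₃e^{iθ₃}=r₁+r₄e^{iθ₄} gives r₂ω₂e^{iθ₂}+r₃ω₃e^{iθ₃}=r₄ω₄e^{iθ₄}.
Eliminating the other unknown: ω₃ = r₂ω₂ sin(θ₄−θ₂) / [r₃ sin(θ₃−θ₄)].
Numerator sine = +0.93420; denominator sine = -0.73728.
Result = 0.0335·2.723·(+0.93420) / (0.0915·(-0.73728)) = -1.2631 rad/s; magnitude 1.2631 rad/s.

1.26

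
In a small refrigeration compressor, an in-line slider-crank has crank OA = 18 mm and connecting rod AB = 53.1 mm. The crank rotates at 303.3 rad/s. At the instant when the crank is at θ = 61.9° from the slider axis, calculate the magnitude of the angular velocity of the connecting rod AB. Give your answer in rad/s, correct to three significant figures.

ω = 303.3 rad/s
The rod makes angle φ with the slider axis where L sinφ = r sinθ; differentiating, L cosφ·φ̇ = r ω cosθ.
L cosφ = √(L² − r² sin²θ) = 0.05067 m.
|ω_rod| = r ω |cosθ| / √(L² − r² sin²θ) = 0.018·303.3·0.47101/0.05067 = 50.748 rad/s.

50.7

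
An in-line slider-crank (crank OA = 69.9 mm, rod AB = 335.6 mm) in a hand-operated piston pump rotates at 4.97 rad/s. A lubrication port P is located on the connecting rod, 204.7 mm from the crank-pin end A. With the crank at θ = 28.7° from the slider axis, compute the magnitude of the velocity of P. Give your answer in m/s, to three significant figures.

ω = 4.97 rad/s.  Crank-pin speed |V_A| = rω = 0.3474 m/s, perpendicular to OA.
Rod angle: sinφ = −(r/L) sinθ ⇒ φ = -5.740°; ω_rod = −rω cosθ/√(L²−r²sin²θ) = -0.91257 rad/s.
V_P = V_A + ω_rod × AP, with AP = 0.2047 m along the rod.
Components: V_Px = −rω sinθ − a·ω_rod·sinφ = -0.18552 m/s;  V_Py = rω cosθ + a·ω_rod·cosφ = +0.11886 m/s.
|V_P| = √(V_Px² + V_Py²) = 0.22032 m/s.

0.220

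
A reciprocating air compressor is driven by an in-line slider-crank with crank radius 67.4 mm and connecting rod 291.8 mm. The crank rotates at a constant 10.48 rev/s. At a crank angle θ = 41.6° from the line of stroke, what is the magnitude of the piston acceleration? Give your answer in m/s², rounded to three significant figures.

228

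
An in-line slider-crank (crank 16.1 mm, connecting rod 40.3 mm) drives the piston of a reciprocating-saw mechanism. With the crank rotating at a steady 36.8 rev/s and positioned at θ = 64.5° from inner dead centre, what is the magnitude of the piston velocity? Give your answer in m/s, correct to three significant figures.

3.98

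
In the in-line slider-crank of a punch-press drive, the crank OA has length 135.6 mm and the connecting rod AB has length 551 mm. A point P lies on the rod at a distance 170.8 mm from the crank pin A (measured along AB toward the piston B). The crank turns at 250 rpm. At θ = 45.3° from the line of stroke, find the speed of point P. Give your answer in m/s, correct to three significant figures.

3.17

ω = 26.18 rad/s.  Crank-pin speed |V_A| = rω = 3.55 m/s, perpendicular to OA.
Rod angle: sinφ = −(r/L) sinθ ⇒ φ = -10.074°; ω_rod = −rω cosθ/√(L²−r²sin²θ) = -4.6028 rad/s.
V_P = V_A + ω_rod × AP, with AP = 0.1708 m along the rod.
Components: V_Px = −rω sinθ − a·ω_rod·sinφ = -2.6609 m/s;  V_Py = rω cosθ + a·ω_rod·cosφ = +1.723 m/s.
|V_P| = √(V_Px² + V_Py²) = 3.17 m/s.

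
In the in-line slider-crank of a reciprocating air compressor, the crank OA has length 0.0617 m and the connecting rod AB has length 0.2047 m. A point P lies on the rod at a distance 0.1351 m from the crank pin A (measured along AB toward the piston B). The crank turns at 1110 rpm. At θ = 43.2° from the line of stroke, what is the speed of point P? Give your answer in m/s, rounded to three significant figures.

5.91

ω = 116.2 rad/s.  Crank-pin speed |V_A| = rω = 7.1719 m/s, perpendicular to OA.
Rod angle: sinφ = −(r/L) sinθ ⇒ φ = -11.908°; ω_rod = −rω cosθ/√(L²−r²sin²θ) = -26.102 rad/s.
V_P = V_A + ω_rod × AP, with AP = 0.1351 m along the rod.
Components: V_Px = −rω sinθ − a·ω_rod·sinφ = -5.6371 m/s;  V_Py = rω cosθ + a·ω_rod·cosφ = +1.7776 m/s.
|V_P| = √(V_Px² + V_Py²) = 5.9108 m/s.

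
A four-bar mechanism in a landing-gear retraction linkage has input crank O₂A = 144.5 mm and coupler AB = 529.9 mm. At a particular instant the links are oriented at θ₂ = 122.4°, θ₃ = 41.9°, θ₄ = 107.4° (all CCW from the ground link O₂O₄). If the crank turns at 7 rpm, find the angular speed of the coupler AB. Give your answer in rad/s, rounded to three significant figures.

0.0569

ω₂ = 0.733 rad/s (from 7 rpm).
Differentiating the loop-closure r₂e^{iθ₂}+r₃e^{iθ₃}=r₁+r₄e^{iθ₄} gives r₂ω₂e^{iθ₂}+r₃ω₃e^{iθ₃}=r₄ω₄e^{iθ₄}.
Eliminating the other unknown: ω₃ = r₂ω₂ sin(θ₄−θ₂) / [r₃ sin(θ₃−θ₄)].
Numerator sine = -0.25882; denominator sine = -0.90996.
Result = 0.1445·0.733·(-0.25882) / (0.5299·(-0.90996)) = +0.056856 rad/s; magnitude 0.056856 rad/s.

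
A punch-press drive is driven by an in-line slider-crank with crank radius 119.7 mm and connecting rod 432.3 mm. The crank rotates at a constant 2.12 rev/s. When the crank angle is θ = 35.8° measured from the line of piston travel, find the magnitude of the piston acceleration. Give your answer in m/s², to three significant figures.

19.2

ω = 2π·2.12 = 13.32 rad/s
x(θ) = r cosθ + √(L² − r² sin²θ); with ω constant, a = ω²·d²x/dθ².
d²x/dθ² = −r cosθ − r²(cos2θ)/√u − r⁴ sin²2θ/(4u^{3/2}),  u = L² − r² sin²θ = 0.181981 m².
Substituting r = 0.1197 m, L = 0.4323 m, θ = 35.8°: d²x/dθ² = -0.10828 m.
a = ω²·d²x/dθ² = (13.32)²·(-0.10828) = -19.213 m/s²;  |a| = 19.213 m/s².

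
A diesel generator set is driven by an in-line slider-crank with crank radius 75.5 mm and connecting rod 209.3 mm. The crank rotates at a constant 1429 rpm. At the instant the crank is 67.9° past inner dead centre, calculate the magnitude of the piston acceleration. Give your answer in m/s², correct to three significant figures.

184

ω = 2π·1429/60 = 149.6 rad/s
x(θ) = r cosθ + √(L² − r² sin²θ); with ω constant, a = ω²·d²x/dθ².
d²x/dθ² = −r cosθ − r²(cos2θ)/√u − r⁴ sin²2θ/(4u^{3/2}),  u = L² − r² sin²θ = 0.0389131 m².
Substituting r = 0.0755 m, L = 0.2093 m, θ = 67.9°: d²x/dθ² = -0.008203 m.
a = ω²·d²x/dθ² = (149.6)²·(-0.008203) = -183.69 m/s²;  |a| = 183.69 m/s².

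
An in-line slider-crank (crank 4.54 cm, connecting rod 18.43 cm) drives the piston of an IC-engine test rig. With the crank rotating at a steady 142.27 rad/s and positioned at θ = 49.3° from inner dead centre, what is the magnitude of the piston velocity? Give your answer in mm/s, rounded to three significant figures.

ω = 142.3 rad/s
For an in-line slider-crank, x = r cosθ + √(L² − r² sin²θ), so v = −rω sinθ·[1 + r cosθ/√(L² − r² sin²θ)].
With r = 0.0454 m, L = 0.1843 m, θ = 49.3°: √(L² − r² sin²θ) = 0.18106 m.
v = −0.0454·142.3·0.75813·[1 + 0.0454·0.65210/0.18106] = -5.6975 m/s.
|v| = 5.6975 m/s = 5697.5 mm/s.

5700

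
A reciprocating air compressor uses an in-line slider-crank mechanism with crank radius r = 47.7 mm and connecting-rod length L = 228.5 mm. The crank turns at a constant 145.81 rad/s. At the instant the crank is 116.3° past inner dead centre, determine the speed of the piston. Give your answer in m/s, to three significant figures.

5.65

ω = 145.8 rad/s
For an in-line slider-crank, x = r cosθ + √(L² − r² sin²θ), so v = −rω sinθ·[1 + r cosθ/√(L² − r² sin²θ)].
With r = 0.0477 m, L = 0.2285 m, θ = 116.3°: √(L² − r² sin²θ) = 0.22446 m.
v = −0.0477·145.8·0.89649·[1 + 0.0477·-0.44307/0.22446] = -5.6481 m/s.
|v| = 5.6481 m/s.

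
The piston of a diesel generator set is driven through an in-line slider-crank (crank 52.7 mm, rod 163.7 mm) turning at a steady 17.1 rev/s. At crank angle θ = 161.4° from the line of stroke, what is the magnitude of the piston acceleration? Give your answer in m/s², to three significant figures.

418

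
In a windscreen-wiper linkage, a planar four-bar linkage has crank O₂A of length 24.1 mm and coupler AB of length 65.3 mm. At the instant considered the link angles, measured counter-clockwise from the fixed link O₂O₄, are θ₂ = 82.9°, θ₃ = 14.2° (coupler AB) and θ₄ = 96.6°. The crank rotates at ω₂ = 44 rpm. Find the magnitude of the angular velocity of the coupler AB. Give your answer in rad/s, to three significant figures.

ω₂ = 4.608 rad/s (from 44 rpm).
Differentiating the loop-closure r₂e^{iθ₂}+r₃e^{iθ₃}=r₁+r₄e^{iθ₄} gives r₂ω₂e^{iθ₂}+r₃ω₃e^{iθ₃}=r₄ω₄e^{iθ₄}.
Eliminating the other unknown: ω₃ = r₂ω₂ sin(θ₄−θ₂) / [r₃ sin(θ₃−θ₄)].
Numerator sine = +0.23684; denominator sine = -0.99122.
Result = 0.0241·4.608·(+0.23684) / (0.0653·(-0.99122)) = -0.40632 rad/s; magnitude 0.40632 rad/s.

0.406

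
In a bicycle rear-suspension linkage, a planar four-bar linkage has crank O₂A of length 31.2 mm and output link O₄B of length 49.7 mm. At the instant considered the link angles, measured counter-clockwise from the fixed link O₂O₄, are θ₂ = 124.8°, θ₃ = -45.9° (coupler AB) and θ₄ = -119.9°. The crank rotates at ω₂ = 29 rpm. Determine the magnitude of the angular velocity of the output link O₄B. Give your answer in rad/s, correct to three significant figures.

ω₂ = 3.037 rad/s (from 29 rpm).
Differentiating the loop-closure r₂e^{iθ₂}+r₃e^{iθ₃}=r₁+r₄e^{iθ₄} gives r₂ω₂e^{iθ₂}+r₃ω₃e^{iθ₃}=r₄ω₄e^{iθ₄}.
Eliminating the other unknown: ω₄ = r₂ω₂ sin(θ₂−θ₃) / [r₄ sin(θ₄−θ₃)].
Numerator sine = +0.16160; denominator sine = -0.96126.
Result = 0.0312·3.037·(+0.16160) / (0.0497·(-0.96126)) = -0.32051 rad/s; magnitude 0.32051 rad/s.

0.321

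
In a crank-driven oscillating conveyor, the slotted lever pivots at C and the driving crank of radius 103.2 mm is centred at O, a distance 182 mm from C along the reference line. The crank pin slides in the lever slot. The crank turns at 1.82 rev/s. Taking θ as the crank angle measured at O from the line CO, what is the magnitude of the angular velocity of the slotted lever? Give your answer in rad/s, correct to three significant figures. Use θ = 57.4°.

ω = 11.44 rad/s (from 1.82 rev/s).
Crank pin A relative to C: A = (d + r cosθ, r sinθ); lever angle φ = atan2(r sinθ, d + r cosθ).
Differentiating tanφ: φ̇ = rω(d cosθ + r)/(d² + r² + 2dr cosθ).
d² + r² + 2dr cosθ = |CA|² = 0.0640131 m²;  d cosθ + r = +0.20126 m.
|ω_lever| = |0.1032·11.44·+0.20126| / 0.0640131 = 3.7103 rad/s.

3.71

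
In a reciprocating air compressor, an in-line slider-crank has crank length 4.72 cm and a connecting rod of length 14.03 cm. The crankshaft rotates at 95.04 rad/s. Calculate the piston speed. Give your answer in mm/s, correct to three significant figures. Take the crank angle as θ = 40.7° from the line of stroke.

ω = 95.04 rad/s
For an in-line slider-crank, x = r cosθ + √(L² − r² sin²θ), so v = −rω sinθ·[1 + r cosθ/√(L² − r² sin²θ)].
With r = 0.0472 m, L = 0.1403 m, θ = 40.7°: √(L² − r² sin²θ) = 0.13688 m.
v = −0.0472·95.04·0.65210·[1 + 0.0472·0.75813/0.13688] = -3.69 m/s.
|v| = 3.69 m/s = 3690 mm/s.

3690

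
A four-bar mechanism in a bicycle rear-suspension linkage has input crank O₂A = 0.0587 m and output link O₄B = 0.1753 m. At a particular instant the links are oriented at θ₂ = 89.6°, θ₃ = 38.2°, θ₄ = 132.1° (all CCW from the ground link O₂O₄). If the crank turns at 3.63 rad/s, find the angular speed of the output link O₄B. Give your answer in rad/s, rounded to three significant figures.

ω₂ = 3.63 rad/s
Differentiating the loop-closure r₂e^{iθ₂}+r₃e^{iθ₃}=r₁+r₄e^{iθ₄} gives r₂ω₂e^{iθ₂}+r₃ω₃e^{iθ₃}=r₄ω₄e^{iθ₄}.
Eliminating the other unknown: ω₄ = r₂ω₂ sin(θ₂−θ₃) / [r₄ sin(θ₄−θ₃)].
Numerator sine = +0.78152; denominator sine = +0.99768.
Result = 0.0587·3.63·(+0.78152) / (0.1753·(+0.99768)) = +0.95216 rad/s; magnitude 0.95216 rad/s.

0.952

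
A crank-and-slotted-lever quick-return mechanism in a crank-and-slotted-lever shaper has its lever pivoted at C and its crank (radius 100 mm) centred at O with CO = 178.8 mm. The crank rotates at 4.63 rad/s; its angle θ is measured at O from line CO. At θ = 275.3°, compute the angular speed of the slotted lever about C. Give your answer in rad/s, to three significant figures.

ω = 4.63 rad/s
Crank pin A relative to C: A = (d + r cosθ, r sinθ); lever angle φ = atan2(r sinθ, d + r cosθ).
Differentiating tanφ: φ̇ = rω(d cosθ + r)/(d² + r² + 2dr cosθ).
d² + r² + 2dr cosθ = |CA|² = 0.0452726 m²;  d cosθ + r = +0.11652 m.
|ω_lever| = |0.1·4.63·+0.11652| / 0.0452726 = 1.1916 rad/s.

1.19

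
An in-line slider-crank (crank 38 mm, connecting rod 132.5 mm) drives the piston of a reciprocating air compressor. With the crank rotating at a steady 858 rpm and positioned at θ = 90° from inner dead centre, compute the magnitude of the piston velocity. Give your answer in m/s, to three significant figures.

3.41

ω = 2π·858/60 = 89.85 rad/s
For an in-line slider-crank, x = r cosθ + √(L² − r² sin²θ), so v = −rω sinθ·[1 + r cosθ/√(L² − r² sin²θ)].
With r = 0.038 m, L = 0.1325 m, θ = 90°: √(L² − r² sin²θ) = 0.12693 m.
v = −0.038·89.85·1.00000·[1 + 0.038·0.00000/0.12693] = -3.4143 m/s.
|v| = 3.4143 m/s.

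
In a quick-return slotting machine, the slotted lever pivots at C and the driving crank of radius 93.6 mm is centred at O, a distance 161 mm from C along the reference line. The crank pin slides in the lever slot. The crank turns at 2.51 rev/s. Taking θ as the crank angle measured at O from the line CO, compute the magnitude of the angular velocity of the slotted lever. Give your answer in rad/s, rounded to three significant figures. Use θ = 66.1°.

5.00

ω = 15.77 rad/s (from 2.51 rev/s).
Crank pin A relative to C: A = (d + r cosθ, r sinθ); lever angle φ = atan2(r sinθ, d + r cosθ).
Differentiating tanφ: φ̇ = rω(d cosθ + r)/(d² + r² + 2dr cosθ).
d² + r² + 2dr cosθ = |CA|² = 0.0468926 m²;  d cosθ + r = +0.15883 m.
|ω_lever| = |0.0936·15.77·+0.15883| / 0.0468926 = 4.9998 rad/s.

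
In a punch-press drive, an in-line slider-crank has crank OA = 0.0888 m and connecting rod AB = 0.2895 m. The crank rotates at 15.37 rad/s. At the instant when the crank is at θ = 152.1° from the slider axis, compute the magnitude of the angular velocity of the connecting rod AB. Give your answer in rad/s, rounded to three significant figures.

4.21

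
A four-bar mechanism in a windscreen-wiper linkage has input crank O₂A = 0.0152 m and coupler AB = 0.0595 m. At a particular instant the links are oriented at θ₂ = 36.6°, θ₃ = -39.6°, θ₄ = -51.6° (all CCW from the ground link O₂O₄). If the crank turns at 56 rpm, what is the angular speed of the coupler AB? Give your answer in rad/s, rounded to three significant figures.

ω₂ = 5.864 rad/s (from 56 rpm).
Differentiating the loop-closure r₂e^{iθ₂}+r₃e^{iθ₃}=r₁+r₄e^{iθ₄} gives r₂ω₂e^{iθ₂}+r₃ω₃e^{iθ₃}=r₄ω₄e^{iθ₄}.
Eliminating the other unknown: ω₃ = r₂ω₂ sin(θ₄−θ₂) / [r₃ sin(θ₃−θ₄)].
Numerator sine = -0.99951; denominator sine = +0.20791.
Result = 0.0152·5.864·(-0.99951) / (0.0595·(+0.20791)) = -7.2019 rad/s; magnitude 7.2019 rad/s.

7.20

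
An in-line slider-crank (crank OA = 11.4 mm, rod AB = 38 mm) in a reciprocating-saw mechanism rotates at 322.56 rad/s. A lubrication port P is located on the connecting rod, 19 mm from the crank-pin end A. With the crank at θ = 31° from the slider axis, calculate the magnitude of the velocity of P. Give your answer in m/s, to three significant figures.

2.66

ω = 322.6 rad/s.  Crank-pin speed |V_A| = rω = 3.6772 m/s, perpendicular to OA.
Rod angle: sinφ = −(r/L) sinθ ⇒ φ = -8.888°; ω_rod = −rω cosθ/√(L²−r²sin²θ) = -83.955 rad/s.
V_P = V_A + ω_rod × AP, with AP = 0.019 m along the rod.
Components: V_Px = −rω sinθ − a·ω_rod·sinφ = -2.1404 m/s;  V_Py = rω cosθ + a·ω_rod·cosφ = +1.576 m/s.
|V_P| = √(V_Px² + V_Py²) = 2.658 m/s.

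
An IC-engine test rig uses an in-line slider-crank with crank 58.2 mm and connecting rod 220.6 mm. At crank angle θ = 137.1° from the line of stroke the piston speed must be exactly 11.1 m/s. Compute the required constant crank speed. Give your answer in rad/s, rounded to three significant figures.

For an in-line slider-crank, |v_piston| = rω|sinθ|·[1 + r cosθ/√(L² − r² sin²θ)].
With r = 0.0582 m, L = 0.2206 m, θ = 137.1°: the bracketed kinematic factor |dx/dθ| = 0.031835 m.
ω = v/|dx/dθ| = 11.1/0.031835 = 348.68 rad/s.

349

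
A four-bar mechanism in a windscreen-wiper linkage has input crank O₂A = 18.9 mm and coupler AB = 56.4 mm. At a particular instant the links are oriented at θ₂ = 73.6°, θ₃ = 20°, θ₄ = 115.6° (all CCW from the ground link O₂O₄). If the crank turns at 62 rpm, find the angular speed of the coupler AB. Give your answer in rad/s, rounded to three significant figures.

1.46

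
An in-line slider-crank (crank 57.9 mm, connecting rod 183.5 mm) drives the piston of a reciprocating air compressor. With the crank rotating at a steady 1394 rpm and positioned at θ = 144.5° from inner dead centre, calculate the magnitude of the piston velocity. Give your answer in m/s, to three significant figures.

3.63

ω = 2π·1394/60 = 146 rad/s
For an in-line slider-crank, x = r cosθ + √(L² − r² sin²θ), so v = −rω sinθ·[1 + r cosθ/√(L² − r² sin²θ)].
With r = 0.0579 m, L = 0.1835 m, θ = 144.5°: √(L² − r² sin²θ) = 0.18039 m.
v = −0.0579·146·0.58070·[1 + 0.0579·-0.81412/0.18039] = -3.6257 m/s.
|v| = 3.6257 m/s.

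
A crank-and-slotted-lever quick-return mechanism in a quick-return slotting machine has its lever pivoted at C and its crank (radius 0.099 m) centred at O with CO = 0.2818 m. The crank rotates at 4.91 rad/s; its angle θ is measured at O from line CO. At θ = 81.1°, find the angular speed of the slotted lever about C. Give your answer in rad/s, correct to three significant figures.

ω = 4.91 rad/s
Crank pin A relative to C: A = (d + r cosθ, r sinθ); lever angle φ = atan2(r sinθ, d + r cosθ).
Differentiating tanφ: φ̇ = rω(d cosθ + r)/(d² + r² + 2dr cosθ).
d² + r² + 2dr cosθ = |CA|² = 0.0978445 m²;  d cosθ + r = +0.1426 m.
|ω_lever| = |0.099·4.91·+0.1426| / 0.0978445 = 0.70842 rad/s.

0.708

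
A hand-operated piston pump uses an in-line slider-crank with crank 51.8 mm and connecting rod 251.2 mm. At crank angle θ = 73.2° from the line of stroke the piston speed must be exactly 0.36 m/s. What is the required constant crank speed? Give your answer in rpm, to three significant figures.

For an in-line slider-crank, |v_piston| = rω|sinθ|·[1 + r cosθ/√(L² − r² sin²θ)].
With r = 0.0518 m, L = 0.2512 m, θ = 73.2°: the bracketed kinematic factor |dx/dθ| = 0.052604 m.
ω = v/|dx/dθ| = 0.36/0.052604 = 6.8436 rad/s.
N = 60ω/(2π) = 65.351 rpm.

65.4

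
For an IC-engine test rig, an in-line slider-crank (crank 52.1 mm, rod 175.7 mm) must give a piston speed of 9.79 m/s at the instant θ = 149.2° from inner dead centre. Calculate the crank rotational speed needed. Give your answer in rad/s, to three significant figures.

For an in-line slider-crank, |v_piston| = rω|sinθ|·[1 + r cosθ/√(L² − r² sin²θ)].
With r = 0.0521 m, L = 0.1757 m, θ = 149.2°: the bracketed kinematic factor |dx/dθ| = 0.019803 m.
ω = v/|dx/dθ| = 9.79/0.019803 = 494.37 rad/s.

494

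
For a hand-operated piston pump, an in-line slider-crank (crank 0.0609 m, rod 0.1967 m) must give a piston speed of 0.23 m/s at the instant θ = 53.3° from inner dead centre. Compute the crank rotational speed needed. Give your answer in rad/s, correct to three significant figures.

3.95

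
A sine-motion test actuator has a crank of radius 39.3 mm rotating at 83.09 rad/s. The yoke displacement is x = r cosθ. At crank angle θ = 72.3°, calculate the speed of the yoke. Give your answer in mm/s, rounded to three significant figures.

3110

ω = 83.09 rad/s
x = r cosθ ⇒ ẋ = −rω sinθ.
|v| = rω|sinθ| = 0.0393·83.09·|sin 72.3°| = 3.1109 m/s = 3110.9 mm/s.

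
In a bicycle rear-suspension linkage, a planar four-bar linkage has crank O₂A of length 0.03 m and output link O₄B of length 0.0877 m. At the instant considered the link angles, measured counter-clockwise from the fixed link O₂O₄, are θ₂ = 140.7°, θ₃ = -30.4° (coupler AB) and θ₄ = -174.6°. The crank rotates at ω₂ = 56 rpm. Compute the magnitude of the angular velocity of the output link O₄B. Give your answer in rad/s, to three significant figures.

0.531

ω₂ = 5.864 rad/s (from 56 rpm).
Differentiating the loop-closure r₂e^{iθ₂}+r₃e^{iθ₃}=r₁+r₄e^{iθ₄} gives r₂ω₂e^{iθ₂}+r₃ω₃e^{iθ₃}=r₄ω₄e^{iθ₄}.
Eliminating the other unknown: ω₄ = r₂ω₂ sin(θ₂−θ₃) / [r₄ sin(θ₄−θ₃)].
Numerator sine = +0.15471; denominator sine = -0.58496.
Result = 0.03·5.864·(+0.15471) / (0.0877·(-0.58496)) = -0.53056 rad/s; magnitude 0.53056 rad/s.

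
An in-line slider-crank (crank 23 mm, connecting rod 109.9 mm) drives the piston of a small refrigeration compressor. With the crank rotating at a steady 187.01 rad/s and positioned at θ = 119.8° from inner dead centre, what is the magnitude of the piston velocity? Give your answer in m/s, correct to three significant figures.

3.34

ω = 187 rad/s
For an in-line slider-crank, x = r cosθ + √(L² − r² sin²θ), so v = −rω sinθ·[1 + r cosθ/√(L² − r² sin²θ)].
With r = 0.023 m, L = 0.1099 m, θ = 119.8°: √(L² − r² sin²θ) = 0.10807 m.
v = −0.023·187·0.86777·[1 + 0.023·-0.49697/0.10807] = -3.3377 m/s.
|v| = 3.3377 m/s.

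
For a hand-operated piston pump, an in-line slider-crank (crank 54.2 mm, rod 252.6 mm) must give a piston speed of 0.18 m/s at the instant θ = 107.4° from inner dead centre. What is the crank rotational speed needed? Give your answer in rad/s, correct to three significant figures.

3.72

For an in-line slider-crank, |v_piston| = rω|sinθ|·[1 + r cosθ/√(L² − r² sin²θ)].
With r = 0.0542 m, L = 0.2526 m, θ = 107.4°: the bracketed kinematic factor |dx/dθ| = 0.048329 m.
ω = v/|dx/dθ| = 0.18/0.048329 = 3.7244 rad/s.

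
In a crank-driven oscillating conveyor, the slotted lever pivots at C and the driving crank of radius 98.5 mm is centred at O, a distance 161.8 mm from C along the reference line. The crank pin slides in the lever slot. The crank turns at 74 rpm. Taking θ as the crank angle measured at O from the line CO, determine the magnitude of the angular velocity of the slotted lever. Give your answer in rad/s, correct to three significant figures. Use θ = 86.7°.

ω = 7.749 rad/s (from 74 rpm).
Crank pin A relative to C: A = (d + r cosθ, r sinθ); lever angle φ = atan2(r sinθ, d + r cosθ).
Differentiating tanφ: φ̇ = rω(d cosθ + r)/(d² + r² + 2dr cosθ).
d² + r² + 2dr cosθ = |CA|² = 0.0377163 m²;  d cosθ + r = +0.10781 m.
|ω_lever| = |0.0985·7.749·+0.10781| / 0.0377163 = 2.1819 rad/s.

2.18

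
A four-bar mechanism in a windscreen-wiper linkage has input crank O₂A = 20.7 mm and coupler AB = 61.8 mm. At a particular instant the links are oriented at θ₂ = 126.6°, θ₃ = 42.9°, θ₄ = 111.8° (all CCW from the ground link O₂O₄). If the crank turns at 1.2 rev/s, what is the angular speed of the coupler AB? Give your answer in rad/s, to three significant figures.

0.691

ω₂ = 7.54 rad/s (from 1.2 rev/s).
Differentiating the loop-closure r₂e^{iθ₂}+r₃e^{iθ₃}=r₁+r₄e^{iθ₄} gives r₂ω₂e^{iθ₂}+r₃ω₃e^{iθ₃}=r₄ω₄e^{iθ₄}.
Eliminating the other unknown: ω₃ = r₂ω₂ sin(θ₄−θ₂) / [r₃ sin(θ₃−θ₄)].
Numerator sine = -0.25545; denominator sine = -0.93295.
Result = 0.0207·7.54·(-0.25545) / (0.0618·(-0.93295)) = +0.69148 rad/s; magnitude 0.69148 rad/s.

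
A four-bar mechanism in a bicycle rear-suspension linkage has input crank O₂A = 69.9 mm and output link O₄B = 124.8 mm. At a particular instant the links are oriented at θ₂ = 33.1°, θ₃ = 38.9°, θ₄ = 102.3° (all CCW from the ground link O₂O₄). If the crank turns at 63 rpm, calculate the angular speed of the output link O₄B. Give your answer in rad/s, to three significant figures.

ω₂ = 6.597 rad/s (from 63 rpm).
Differentiating the loop-closure r₂e^{iθ₂}+r₃e^{iθ₃}=r₁+r₄e^{iθ₄} gives r₂ω₂e^{iθ₂}+r₃ω₃e^{iθ₃}=r₄ω₄e^{iθ₄}.
Eliminating the other unknown: ω₄ = r₂ω₂ sin(θ₂−θ₃) / [r₄ sin(θ₄−θ₃)].
Numerator sine = -0.10106; denominator sine = +0.89415.
Result = 0.0699·6.597·(-0.10106) / (0.1248·(+0.89415)) = -0.41762 rad/s; magnitude 0.41762 rad/s.

0.418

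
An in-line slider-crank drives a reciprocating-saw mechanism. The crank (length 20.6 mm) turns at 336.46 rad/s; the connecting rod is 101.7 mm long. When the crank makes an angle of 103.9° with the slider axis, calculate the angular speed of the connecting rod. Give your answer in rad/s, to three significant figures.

16.7

ω = 336.5 rad/s
The rod makes angle φ with the slider axis where L sinφ = r sinθ; differentiating, L cosφ·φ̇ = r ω cosθ.
L cosφ = √(L² − r² sin²θ) = 0.099715 m.
|ω_rod| = r ω |cosθ| / √(L² − r² sin²θ) = 0.0206·336.5·0.24023/0.099715 = 16.698 rad/s.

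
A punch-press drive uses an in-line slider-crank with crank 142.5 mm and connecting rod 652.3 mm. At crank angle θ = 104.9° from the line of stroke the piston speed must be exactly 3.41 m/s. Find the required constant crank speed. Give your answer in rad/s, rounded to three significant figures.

For an in-line slider-crank, |v_piston| = rω|sinθ|·[1 + r cosθ/√(L² − r² sin²θ)].
With r = 0.1425 m, L = 0.6523 m, θ = 104.9°: the bracketed kinematic factor |dx/dθ| = 0.12979 m.
ω = v/|dx/dθ| = 3.41/0.12979 = 26.272 rad/s.

26.3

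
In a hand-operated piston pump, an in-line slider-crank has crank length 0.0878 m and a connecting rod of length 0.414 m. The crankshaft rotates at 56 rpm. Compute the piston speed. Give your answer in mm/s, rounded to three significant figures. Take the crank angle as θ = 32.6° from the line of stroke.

ω = 2π·56/60 = 5.864 rad/s
For an in-line slider-crank, x = r cosθ + √(L² − r² sin²θ), so v = −rω sinθ·[1 + r cosθ/√(L² − r² sin²θ)].
With r = 0.0878 m, L = 0.414 m, θ = 32.6°: √(L² − r² sin²θ) = 0.41129 m.
v = −0.0878·5.864·0.53877·[1 + 0.0878·0.84245/0.41129] = -0.32729 m/s.
|v| = 0.32729 m/s = 327.29 mm/s.

327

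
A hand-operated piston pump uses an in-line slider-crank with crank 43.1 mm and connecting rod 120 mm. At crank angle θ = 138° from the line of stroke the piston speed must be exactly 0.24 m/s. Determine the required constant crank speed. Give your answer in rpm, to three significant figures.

For an in-line slider-crank, |v_piston| = rω|sinθ|·[1 + r cosθ/√(L² − r² sin²θ)].
With r = 0.0431 m, L = 0.12 m, θ = 138°: the bracketed kinematic factor |dx/dθ| = 0.020909 m.
ω = v/|dx/dθ| = 0.24/0.020909 = 11.478 rad/s.
N = 60ω/(2π) = 109.61 rpm.

110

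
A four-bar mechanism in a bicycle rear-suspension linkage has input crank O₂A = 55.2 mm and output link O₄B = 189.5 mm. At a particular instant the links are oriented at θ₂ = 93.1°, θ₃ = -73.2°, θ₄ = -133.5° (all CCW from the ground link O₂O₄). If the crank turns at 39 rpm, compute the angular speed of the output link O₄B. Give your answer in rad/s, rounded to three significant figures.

ω₂ = 4.084 rad/s (from 39 rpm).
Differentiating the loop-closure r₂e^{iθ₂}+r₃e^{iθ₃}=r₁+r₄e^{iθ₄} gives r₂ω₂e^{iθ₂}+r₃ω₃e^{iθ₃}=r₄ω₄e^{iθ₄}.
Eliminating the other unknown: ω₄ = r₂ω₂ sin(θ₂−θ₃) / [r₄ sin(θ₄−θ₃)].
Numerator sine = +0.23684; denominator sine = -0.86863.
Result = 0.0552·4.084·(+0.23684) / (0.1895·(-0.86863)) = -0.32437 rad/s; magnitude 0.32437 rad/s.

0.324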